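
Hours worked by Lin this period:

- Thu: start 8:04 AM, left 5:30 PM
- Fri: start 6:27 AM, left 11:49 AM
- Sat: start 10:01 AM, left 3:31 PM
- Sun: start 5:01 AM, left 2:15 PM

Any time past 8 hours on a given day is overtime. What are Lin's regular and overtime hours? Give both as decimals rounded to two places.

Thu: 8:04 AM–5:30 PM = 9 h 26 min
Fri: 6:27 AM–11:49 AM = 5 h 22 min
Sat: 10:01 AM–3:31 PM = 5 h 30 min
Sun: 5:01 AM–2:15 PM = 9 h 14 min
Thu reg 8 h 0 min / OT 1 h 26 min; Fri reg 5 h 22 min / OT 0 h 0 min; Sat reg 5 h 30 min / OT 0 h 0 min; Sun reg 8 h 0 min / OT 1 h 14 min.
Totals: regular 26 h 52 min, overtime 2 h 40 min.

Regular 26.87 hours, overtime 2.67 hours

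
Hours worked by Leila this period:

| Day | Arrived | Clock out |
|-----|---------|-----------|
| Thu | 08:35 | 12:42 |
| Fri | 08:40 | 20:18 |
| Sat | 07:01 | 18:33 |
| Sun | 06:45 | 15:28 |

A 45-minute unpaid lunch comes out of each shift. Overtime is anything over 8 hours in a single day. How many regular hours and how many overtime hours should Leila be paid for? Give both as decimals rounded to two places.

Thu: 08:35–12:42 = 4 h 7 min; less 45 min break → 3 h 22 min
Fri: 08:40–20:18 = 11 h 38 min; less 45 min break → 10 h 53 min
Sat: 07:01–18:33 = 11 h 32 min; less 45 min break → 10 h 47 min
Sun: 06:45–15:28 = 8 h 43 min; less 45 min break → 7 h 58 min
Thu reg 3 h 22 min / OT 0 h 0 min; Fri reg 8 h 0 min / OT 2 h 53 min; Sat reg 8 h 0 min / OT 2 h 47 min; Sun reg 7 h 58 min / OT 0 h 0 min.
Totals: regular 27 h 20 min, overtime 5 h 40 min.

Regular 27.33 hours, overtime 5.67 hours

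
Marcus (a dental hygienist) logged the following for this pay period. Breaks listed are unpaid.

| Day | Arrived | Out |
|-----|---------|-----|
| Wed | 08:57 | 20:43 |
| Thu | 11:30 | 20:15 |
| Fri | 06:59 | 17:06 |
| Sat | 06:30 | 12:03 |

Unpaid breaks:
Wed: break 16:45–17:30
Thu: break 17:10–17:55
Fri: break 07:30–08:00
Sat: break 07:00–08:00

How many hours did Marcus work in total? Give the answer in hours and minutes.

Wed: 08:57–20:43 = 11 h 46 min; less 45 min break → 11 h 1 min
Thu: 11:30–20:15 = 8 h 45 min; less 45 min break → 8 h 0 min
Fri: 06:59–17:06 = 10 h 7 min; less 30 min break → 9 h 37 min
Sat: 06:30–12:03 = 5 h 33 min; less 60 min break → 4 h 33 min
Total: 11 h 1 min + 8 h 0 min + 9 h 37 min + 4 h 33 min = 33 h 11 min.

33 h 11 min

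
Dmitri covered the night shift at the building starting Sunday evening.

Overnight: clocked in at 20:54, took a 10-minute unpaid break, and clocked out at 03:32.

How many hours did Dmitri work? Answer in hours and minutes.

Overnight: 20:54 → midnight = 3 h 6 min; midnight → 03:32 = 3 h 32 min; span 6 h 38 min; less 10 min break → 6 h 28 min

6 h 28 min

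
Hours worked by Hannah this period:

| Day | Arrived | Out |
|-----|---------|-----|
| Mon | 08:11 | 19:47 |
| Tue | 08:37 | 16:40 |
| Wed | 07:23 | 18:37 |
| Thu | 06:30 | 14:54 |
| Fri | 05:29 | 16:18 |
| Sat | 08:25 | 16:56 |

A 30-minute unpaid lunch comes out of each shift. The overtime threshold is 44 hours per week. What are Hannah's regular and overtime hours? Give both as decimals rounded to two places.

Regular 44.00 hours, overtime 11.62 hours

Mon: 08:11–19:47 = 11 h 36 min; less 30 min break → 11 h 6 min
Tue: 08:37–16:40 = 8 h 3 min; less 30 min break → 7 h 33 min
Wed: 07:23–18:37 = 11 h 14 min; less 30 min break → 10 h 44 min
Thu: 06:30–14:54 = 8 h 24 min; less 30 min break → 7 h 54 min
Fri: 05:29–16:18 = 10 h 49 min; less 30 min break → 10 h 19 min
Sat: 08:25–16:56 = 8 h 31 min; less 30 min break → 8 h 1 min
Total worked: 55 h 37 min = 55.62 h.
Threshold 44 h → overtime 11 h 37 min, regular 44 h 0 min.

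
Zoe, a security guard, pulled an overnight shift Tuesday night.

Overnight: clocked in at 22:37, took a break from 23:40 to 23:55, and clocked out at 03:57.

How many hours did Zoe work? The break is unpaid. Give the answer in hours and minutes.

5 h 5 min

Overnight: 22:37 → midnight = 1 h 23 min; midnight → 03:57 = 3 h 57 min; span 5 h 20 min; less 15 min break → 5 h 5 min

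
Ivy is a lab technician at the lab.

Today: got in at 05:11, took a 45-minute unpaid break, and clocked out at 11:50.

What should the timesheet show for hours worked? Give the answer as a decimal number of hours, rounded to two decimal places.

5.90 hours

Today: 05:11–11:50 = 6 h 39 min; less 45 min break → 5 h 54 min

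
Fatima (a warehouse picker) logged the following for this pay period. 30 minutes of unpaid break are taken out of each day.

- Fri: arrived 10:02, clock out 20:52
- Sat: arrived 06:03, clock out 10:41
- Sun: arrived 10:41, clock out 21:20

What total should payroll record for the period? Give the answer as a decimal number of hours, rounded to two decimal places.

Fri: 10:02–20:52 = 10 h 50 min; less 30 min break → 10 h 20 min
Sat: 06:03–10:41 = 4 h 38 min; less 30 min break → 4 h 8 min
Sun: 10:41–21:20 = 10 h 39 min; less 30 min break → 10 h 9 min
Total: 10 h 20 min + 4 h 8 min + 10 h 9 min = 24 h 37 min.

24.62 hours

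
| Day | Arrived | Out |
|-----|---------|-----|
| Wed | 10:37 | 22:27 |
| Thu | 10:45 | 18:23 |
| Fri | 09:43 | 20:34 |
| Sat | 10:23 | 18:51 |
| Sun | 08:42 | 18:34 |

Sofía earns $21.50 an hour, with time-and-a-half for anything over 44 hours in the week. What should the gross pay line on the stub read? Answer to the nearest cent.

$1095.96

Wed: 10:37–22:27 = 11 h 50 min
Thu: 10:45–18:23 = 7 h 38 min
Fri: 09:43–20:34 = 10 h 51 min
Sat: 10:23–18:51 = 8 h 28 min
Sun: 08:42–18:34 = 9 h 52 min
Total worked: 48 h 39 min = 2919 min.
Regular 44 h 0 min = 2640 min at $21.50/h; overtime 4 h 39 min = 279 min at $32.25/h.
Pay = (2640 × $21.50 + 279 × $32.25) ÷ 60 = $1095.96.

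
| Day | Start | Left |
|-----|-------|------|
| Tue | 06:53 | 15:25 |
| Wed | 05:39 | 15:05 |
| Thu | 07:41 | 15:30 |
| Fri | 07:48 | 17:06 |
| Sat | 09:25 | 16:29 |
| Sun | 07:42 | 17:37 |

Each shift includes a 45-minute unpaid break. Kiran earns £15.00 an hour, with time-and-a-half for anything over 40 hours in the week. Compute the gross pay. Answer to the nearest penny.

Tue: 06:53–15:25 = 8 h 32 min; less 45 min break → 7 h 47 min
Wed: 05:39–15:05 = 9 h 26 min; less 45 min break → 8 h 41 min
Thu: 07:41–15:30 = 7 h 49 min; less 45 min break → 7 h 4 min
Fri: 07:48–17:06 = 9 h 18 min; less 45 min break → 8 h 33 min
Sat: 09:25–16:29 = 7 h 4 min; less 45 min break → 6 h 19 min
Sun: 07:42–17:37 = 9 h 55 min; less 45 min break → 9 h 10 min
Total worked: 47 h 34 min = 2854 min.
Regular 40 h 0 min = 2400 min at £15.00/h; overtime 7 h 34 min = 454 min at £22.50/h.
Pay = (2400 × £15.00 + 454 × £22.50) ÷ 60 = £770.25.

£770.25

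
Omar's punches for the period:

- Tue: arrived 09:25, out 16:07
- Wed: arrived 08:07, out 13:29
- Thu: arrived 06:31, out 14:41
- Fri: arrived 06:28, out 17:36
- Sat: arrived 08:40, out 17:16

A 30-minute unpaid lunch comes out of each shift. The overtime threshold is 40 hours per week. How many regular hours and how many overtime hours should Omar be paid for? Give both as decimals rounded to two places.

Tue: 09:25–16:07 = 6 h 42 min; less 30 min break → 6 h 12 min
Wed: 08:07–13:29 = 5 h 22 min; less 30 min break → 4 h 52 min
Thu: 06:31–14:41 = 8 h 10 min; less 30 min break → 7 h 40 min
Fri: 06:28–17:36 = 11 h 8 min; less 30 min break → 10 h 38 min
Sat: 08:40–17:16 = 8 h 36 min; less 30 min break → 8 h 6 min
Total worked: 37 h 28 min = 37.47 h.
Threshold 40 h → overtime 0 h 0 min, regular 37 h 28 min.

Regular 37.47 hours, overtime 0.00 hours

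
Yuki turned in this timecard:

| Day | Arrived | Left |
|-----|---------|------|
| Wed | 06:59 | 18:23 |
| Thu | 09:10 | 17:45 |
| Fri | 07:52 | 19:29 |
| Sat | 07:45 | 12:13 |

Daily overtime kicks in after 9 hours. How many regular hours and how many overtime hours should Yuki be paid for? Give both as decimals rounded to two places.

Wed: 06:59–18:23 = 11 h 24 min
Thu: 09:10–17:45 = 8 h 35 min
Fri: 07:52–19:29 = 11 h 37 min
Sat: 07:45–12:13 = 4 h 28 min
Wed reg 9 h 0 min / OT 2 h 24 min; Thu reg 8 h 35 min / OT 0 h 0 min; Fri reg 9 h 0 min / OT 2 h 37 min; Sat reg 4 h 28 min / OT 0 h 0 min.
Totals: regular 31 h 3 min, overtime 5 h 1 min.

Regular 31.05 hours, overtime 5.02 hours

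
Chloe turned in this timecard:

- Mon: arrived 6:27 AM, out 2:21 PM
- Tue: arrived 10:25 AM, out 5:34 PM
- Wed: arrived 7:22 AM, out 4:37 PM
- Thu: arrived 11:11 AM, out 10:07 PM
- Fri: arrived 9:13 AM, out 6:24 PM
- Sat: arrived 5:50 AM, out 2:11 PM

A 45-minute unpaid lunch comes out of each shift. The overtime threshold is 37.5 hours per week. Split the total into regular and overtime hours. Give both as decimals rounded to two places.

Regular 37.50 hours, overtime 10.77 hours

Mon: 6:27 AM–2:21 PM = 7 h 54 min; less 45 min break → 7 h 9 min
Tue: 10:25 AM–5:34 PM = 7 h 9 min; less 45 min break → 6 h 24 min
Wed: 7:22 AM–4:37 PM = 9 h 15 min; less 45 min break → 8 h 30 min
Thu: 11:11 AM–10:07 PM = 10 h 56 min; less 45 min break → 10 h 11 min
Fri: 9:13 AM–6:24 PM = 9 h 11 min; less 45 min break → 8 h 26 min
Sat: 5:50 AM–2:11 PM = 8 h 21 min; less 45 min break → 7 h 36 min
Total worked: 48 h 16 min = 48.27 h.
Threshold 37.5 h → overtime 10 h 46 min, regular 37 h 30 min.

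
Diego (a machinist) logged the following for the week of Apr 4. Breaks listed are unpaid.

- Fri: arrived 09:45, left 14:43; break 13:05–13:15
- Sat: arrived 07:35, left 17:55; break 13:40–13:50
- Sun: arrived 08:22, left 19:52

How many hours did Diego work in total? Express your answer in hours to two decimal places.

Fri: 09:45–14:43 = 4 h 58 min; less 10 min break → 4 h 48 min
Sat: 07:35–17:55 = 10 h 20 min; less 10 min break → 10 h 10 min
Sun: 08:22–19:52 = 11 h 30 min
Total: 4 h 48 min + 10 h 10 min + 11 h 30 min = 26 h 28 min.

26.47 hours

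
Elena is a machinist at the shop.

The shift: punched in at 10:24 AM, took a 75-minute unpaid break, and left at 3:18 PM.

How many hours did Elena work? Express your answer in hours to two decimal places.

The shift: 10:24 AM–3:18 PM = 4 h 54 min; less 75 min break → 3 h 39 min

3.65 hours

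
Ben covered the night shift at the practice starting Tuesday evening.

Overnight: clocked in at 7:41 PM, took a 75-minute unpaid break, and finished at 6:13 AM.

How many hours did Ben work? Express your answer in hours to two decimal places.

Overnight: 7:41 PM → midnight = 4 h 19 min; midnight → 6:13 AM = 6 h 13 min; span 10 h 32 min; less 75 min break → 9 h 17 min

9.28 hours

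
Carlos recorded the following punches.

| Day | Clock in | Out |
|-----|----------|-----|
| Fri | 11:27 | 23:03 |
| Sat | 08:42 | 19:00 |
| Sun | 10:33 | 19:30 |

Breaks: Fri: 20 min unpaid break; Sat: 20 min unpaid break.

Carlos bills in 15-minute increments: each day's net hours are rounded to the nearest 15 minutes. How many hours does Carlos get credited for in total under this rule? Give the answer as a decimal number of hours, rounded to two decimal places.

Fri: 11:27–23:03 = 11 h 36 min − 20 min = 11 h 16 min → rounds to 11 h 15 min
Sat: 08:42–19:00 = 10 h 18 min − 20 min = 9 h 58 min → rounds to 10 h 0 min
Sun: 10:33–19:30 = 8 h 57 min → rounds to 9 h 0 min
Total credited: 30 h 15 min.

30.25 hours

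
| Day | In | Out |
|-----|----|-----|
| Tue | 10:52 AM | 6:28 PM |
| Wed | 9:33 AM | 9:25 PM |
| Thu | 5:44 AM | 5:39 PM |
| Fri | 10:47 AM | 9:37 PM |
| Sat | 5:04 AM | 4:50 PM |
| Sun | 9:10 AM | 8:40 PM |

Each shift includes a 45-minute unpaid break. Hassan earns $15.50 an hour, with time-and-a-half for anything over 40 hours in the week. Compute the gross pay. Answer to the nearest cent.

Tue: 10:52 AM–6:28 PM = 7 h 36 min; less 45 min break → 6 h 51 min
Wed: 9:33 AM–9:25 PM = 11 h 52 min; less 45 min break → 11 h 7 min
Thu: 5:44 AM–5:39 PM = 11 h 55 min; less 45 min break → 11 h 10 min
Fri: 10:47 AM–9:37 PM = 10 h 50 min; less 45 min break → 10 h 5 min
Sat: 5:04 AM–4:50 PM = 11 h 46 min; less 45 min break → 11 h 1 min
Sun: 9:10 AM–8:40 PM = 11 h 30 min; less 45 min break → 10 h 45 min
Total worked: 60 h 59 min = 3659 min.
Regular 40 h 0 min = 2400 min at $15.50/h; overtime 20 h 59 min = 1259 min at $23.25/h.
Pay = (2400 × $15.50 + 1259 × $23.25) ÷ 60 = $1107.86.

$1107.86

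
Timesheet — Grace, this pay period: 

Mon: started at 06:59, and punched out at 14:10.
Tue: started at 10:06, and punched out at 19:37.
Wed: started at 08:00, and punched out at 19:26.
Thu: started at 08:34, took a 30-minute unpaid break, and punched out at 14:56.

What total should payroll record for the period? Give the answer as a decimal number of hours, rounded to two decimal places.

34.00 hours

Mon: 06:59–14:10 = 7 h 11 min
Tue: 10:06–19:37 = 9 h 31 min
Wed: 08:00–19:26 = 11 h 26 min
Thu: 08:34–14:56 = 6 h 22 min; less 30 min break → 5 h 52 min
Total: 7 h 11 min + 9 h 31 min + 11 h 26 min + 5 h 52 min = 34 h 0 min.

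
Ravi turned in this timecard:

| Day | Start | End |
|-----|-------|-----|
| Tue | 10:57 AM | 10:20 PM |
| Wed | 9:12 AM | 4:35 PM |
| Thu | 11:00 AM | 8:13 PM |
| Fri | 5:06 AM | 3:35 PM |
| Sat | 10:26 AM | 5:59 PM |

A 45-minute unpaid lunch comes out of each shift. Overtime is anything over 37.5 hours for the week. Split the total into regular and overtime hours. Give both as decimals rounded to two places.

Tue: 10:57 AM–10:20 PM = 11 h 23 min; less 45 min break → 10 h 38 min
Wed: 9:12 AM–4:35 PM = 7 h 23 min; less 45 min break → 6 h 38 min
Thu: 11:00 AM–8:13 PM = 9 h 13 min; less 45 min break → 8 h 28 min
Fri: 5:06 AM–3:35 PM = 10 h 29 min; less 45 min break → 9 h 44 min
Sat: 10:26 AM–5:59 PM = 7 h 33 min; less 45 min break → 6 h 48 min
Total worked: 42 h 16 min = 42.27 h.
Threshold 37.5 h → overtime 4 h 46 min, regular 37 h 30 min.

Regular 37.50 hours, overtime 4.77 hours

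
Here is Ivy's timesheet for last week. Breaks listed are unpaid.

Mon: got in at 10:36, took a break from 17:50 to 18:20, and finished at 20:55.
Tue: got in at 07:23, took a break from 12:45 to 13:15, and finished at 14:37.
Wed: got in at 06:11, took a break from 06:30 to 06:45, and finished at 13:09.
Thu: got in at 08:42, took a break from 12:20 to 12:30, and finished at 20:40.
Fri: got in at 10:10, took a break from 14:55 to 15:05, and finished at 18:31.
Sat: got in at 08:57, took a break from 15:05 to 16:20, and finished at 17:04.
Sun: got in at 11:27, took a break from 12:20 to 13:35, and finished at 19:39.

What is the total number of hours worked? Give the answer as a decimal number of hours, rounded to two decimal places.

57.07 hours

Mon: 10:36–20:55 = 10 h 19 min; less 30 min break → 9 h 49 min
Tue: 07:23–14:37 = 7 h 14 min; less 30 min break → 6 h 44 min
Wed: 06:11–13:09 = 6 h 58 min; less 15 min break → 6 h 43 min
Thu: 08:42–20:40 = 11 h 58 min; less 10 min break → 11 h 48 min
Fri: 10:10–18:31 = 8 h 21 min; less 10 min break → 8 h 11 min
Sat: 08:57–17:04 = 8 h 7 min; less 75 min break → 6 h 52 min
Sun: 11:27–19:39 = 8 h 12 min; less 75 min break → 6 h 57 min
Total: 9 h 49 min + 6 h 44 min + 6 h 43 min + 11 h 48 min + 8 h 11 min + 6 h 52 min + 6 h 57 min = 57 h 4 min.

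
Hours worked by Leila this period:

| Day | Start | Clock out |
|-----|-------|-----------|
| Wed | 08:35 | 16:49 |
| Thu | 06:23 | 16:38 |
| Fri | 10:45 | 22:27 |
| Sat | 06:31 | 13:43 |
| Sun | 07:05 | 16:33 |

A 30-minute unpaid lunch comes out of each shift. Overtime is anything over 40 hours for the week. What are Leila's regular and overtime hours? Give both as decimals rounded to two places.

Regular 40.00 hours, overtime 4.35 hours

Wed: 08:35–16:49 = 8 h 14 min; less 30 min break → 7 h 44 min
Thu: 06:23–16:38 = 10 h 15 min; less 30 min break → 9 h 45 min
Fri: 10:45–22:27 = 11 h 42 min; less 30 min break → 11 h 12 min
Sat: 06:31–13:43 = 7 h 12 min; less 30 min break → 6 h 42 min
Sun: 07:05–16:33 = 9 h 28 min; less 30 min break → 8 h 58 min
Total worked: 44 h 21 min = 44.35 h.
Threshold 40 h → overtime 4 h 21 min, regular 40 h 0 min.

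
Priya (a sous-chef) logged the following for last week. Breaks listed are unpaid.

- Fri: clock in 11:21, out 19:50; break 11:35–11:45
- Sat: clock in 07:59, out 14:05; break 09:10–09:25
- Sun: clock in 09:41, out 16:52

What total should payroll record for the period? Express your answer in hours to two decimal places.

Fri: 11:21–19:50 = 8 h 29 min; less 10 min break → 8 h 19 min
Sat: 07:59–14:05 = 6 h 6 min; less 15 min break → 5 h 51 min
Sun: 09:41–16:52 = 7 h 11 min
Total: 8 h 19 min + 5 h 51 min + 7 h 11 min = 21 h 21 min.

21.35 hours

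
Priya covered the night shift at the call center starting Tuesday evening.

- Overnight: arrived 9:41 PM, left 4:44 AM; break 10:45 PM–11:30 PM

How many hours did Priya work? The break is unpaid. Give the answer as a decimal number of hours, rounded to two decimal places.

6.30 hours

Overnight: 9:41 PM → midnight = 2 h 19 min; midnight → 4:44 AM = 4 h 44 min; span 7 h 3 min; less 45 min break → 6 h 18 min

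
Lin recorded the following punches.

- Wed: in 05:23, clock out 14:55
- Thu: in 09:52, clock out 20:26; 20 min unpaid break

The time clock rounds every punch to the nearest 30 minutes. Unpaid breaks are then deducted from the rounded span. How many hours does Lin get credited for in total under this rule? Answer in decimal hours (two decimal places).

Wed: in 05:23→05:30, out 14:55→15:00; 9 h 30 min
Thu: in 09:52→10:00, out 20:26→20:30; 10 h 30 min − 20 min = 10 h 10 min
Total credited: 19 h 40 min.

19.67 hours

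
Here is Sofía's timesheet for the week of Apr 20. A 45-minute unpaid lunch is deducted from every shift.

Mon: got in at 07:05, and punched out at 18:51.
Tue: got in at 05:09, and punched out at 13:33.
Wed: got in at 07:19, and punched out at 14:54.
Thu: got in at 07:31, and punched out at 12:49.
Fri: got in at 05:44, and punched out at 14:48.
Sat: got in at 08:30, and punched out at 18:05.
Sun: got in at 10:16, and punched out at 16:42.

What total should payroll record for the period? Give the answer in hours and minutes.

52 h 53 min

Mon: 07:05–18:51 = 11 h 46 min; less 45 min break → 11 h 1 min
Tue: 05:09–13:33 = 8 h 24 min; less 45 min break → 7 h 39 min
Wed: 07:19–14:54 = 7 h 35 min; less 45 min break → 6 h 50 min
Thu: 07:31–12:49 = 5 h 18 min; less 45 min break → 4 h 33 min
Fri: 05:44–14:48 = 9 h 4 min; less 45 min break → 8 h 19 min
Sat: 08:30–18:05 = 9 h 35 min; less 45 min break → 8 h 50 min
Sun: 10:16–16:42 = 6 h 26 min; less 45 min break → 5 h 41 min
Total: 11 h 1 min + 7 h 39 min + 6 h 50 min + 4 h 33 min + 8 h 19 min + 8 h 50 min + 5 h 41 min = 52 h 53 min.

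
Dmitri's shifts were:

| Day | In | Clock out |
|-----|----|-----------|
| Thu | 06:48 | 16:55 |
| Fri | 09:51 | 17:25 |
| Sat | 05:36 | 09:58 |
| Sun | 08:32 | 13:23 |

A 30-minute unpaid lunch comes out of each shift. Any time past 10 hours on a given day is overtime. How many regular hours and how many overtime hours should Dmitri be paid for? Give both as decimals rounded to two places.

Thu: 06:48–16:55 = 10 h 7 min; less 30 min break → 9 h 37 min
Fri: 09:51–17:25 = 7 h 34 min; less 30 min break → 7 h 4 min
Sat: 05:36–09:58 = 4 h 22 min; less 30 min break → 3 h 52 min
Sun: 08:32–13:23 = 4 h 51 min; less 30 min break → 4 h 21 min
Thu reg 9 h 37 min / OT 0 h 0 min; Fri reg 7 h 4 min / OT 0 h 0 min; Sat reg 3 h 52 min / OT 0 h 0 min; Sun reg 4 h 21 min / OT 0 h 0 min.
Totals: regular 24 h 54 min, overtime 0 h 0 min.

Regular 24.90 hours, overtime 0.00 hours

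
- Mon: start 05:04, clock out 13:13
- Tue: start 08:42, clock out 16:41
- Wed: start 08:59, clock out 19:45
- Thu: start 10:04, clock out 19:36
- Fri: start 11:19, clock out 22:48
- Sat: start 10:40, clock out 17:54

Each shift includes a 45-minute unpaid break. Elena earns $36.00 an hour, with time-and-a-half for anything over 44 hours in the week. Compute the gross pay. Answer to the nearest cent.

$1943.10

Mon: 05:04–13:13 = 8 h 9 min; less 45 min break → 7 h 24 min
Tue: 08:42–16:41 = 7 h 59 min; less 45 min break → 7 h 14 min
Wed: 08:59–19:45 = 10 h 46 min; less 45 min break → 10 h 1 min
Thu: 10:04–19:36 = 9 h 32 min; less 45 min break → 8 h 47 min
Fri: 11:19–22:48 = 11 h 29 min; less 45 min break → 10 h 44 min
Sat: 10:40–17:54 = 7 h 14 min; less 45 min break → 6 h 29 min
Total worked: 50 h 39 min = 3039 min.
Regular 44 h 0 min = 2640 min at $36.00/h; overtime 6 h 39 min = 399 min at $54.00/h.
Pay = (2640 × $36.00 + 399 × $54.00) ÷ 60 = $1943.10.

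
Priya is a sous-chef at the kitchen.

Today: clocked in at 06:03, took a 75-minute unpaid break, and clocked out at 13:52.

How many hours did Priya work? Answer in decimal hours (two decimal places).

6.57 hours

Today: 06:03–13:52 = 7 h 49 min; less 75 min break → 6 h 34 min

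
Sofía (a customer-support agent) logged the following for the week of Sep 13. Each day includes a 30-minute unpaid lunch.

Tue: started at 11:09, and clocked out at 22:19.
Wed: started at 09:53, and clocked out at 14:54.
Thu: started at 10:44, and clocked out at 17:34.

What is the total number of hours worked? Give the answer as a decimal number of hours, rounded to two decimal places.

Tue: 11:09–22:19 = 11 h 10 min; less 30 min break → 10 h 40 min
Wed: 09:53–14:54 = 5 h 1 min; less 30 min break → 4 h 31 min
Thu: 10:44–17:34 = 6 h 50 min; less 30 min break → 6 h 20 min
Total: 10 h 40 min + 4 h 31 min + 6 h 20 min = 21 h 31 min.

21.52 hours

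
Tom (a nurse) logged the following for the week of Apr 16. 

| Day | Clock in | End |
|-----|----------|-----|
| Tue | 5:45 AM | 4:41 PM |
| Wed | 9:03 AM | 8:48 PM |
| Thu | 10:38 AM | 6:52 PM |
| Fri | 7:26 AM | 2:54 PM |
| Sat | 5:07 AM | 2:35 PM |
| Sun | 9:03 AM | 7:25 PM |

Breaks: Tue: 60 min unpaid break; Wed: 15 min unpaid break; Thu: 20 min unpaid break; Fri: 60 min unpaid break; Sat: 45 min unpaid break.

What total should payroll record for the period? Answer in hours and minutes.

Tue: 5:45 AM–4:41 PM = 10 h 56 min; less 60 min break → 9 h 56 min
Wed: 9:03 AM–8:48 PM = 11 h 45 min; less 15 min break → 11 h 30 min
Thu: 10:38 AM–6:52 PM = 8 h 14 min; less 20 min break → 7 h 54 min
Fri: 7:26 AM–2:54 PM = 7 h 28 min; less 60 min break → 6 h 28 min
Sat: 5:07 AM–2:35 PM = 9 h 28 min; less 45 min break → 8 h 43 min
Sun: 9:03 AM–7:25 PM = 10 h 22 min
Total: 9 h 56 min + 11 h 30 min + 7 h 54 min + 6 h 28 min + 8 h 43 min + 10 h 22 min = 54 h 53 min.

54 h 53 min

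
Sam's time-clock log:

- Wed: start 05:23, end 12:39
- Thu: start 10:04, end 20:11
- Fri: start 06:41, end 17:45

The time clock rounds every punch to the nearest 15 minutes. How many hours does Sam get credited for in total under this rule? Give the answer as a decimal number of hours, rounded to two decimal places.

28.50 hours

Wed: in 05:23→05:30, out 12:39→12:45; 7 h 15 min
Thu: in 10:04→10:00, out 20:11→20:15; 10 h 15 min
Fri: in 06:41→06:45, out 17:45→17:45; 11 h 0 min
Total credited: 28 h 30 min.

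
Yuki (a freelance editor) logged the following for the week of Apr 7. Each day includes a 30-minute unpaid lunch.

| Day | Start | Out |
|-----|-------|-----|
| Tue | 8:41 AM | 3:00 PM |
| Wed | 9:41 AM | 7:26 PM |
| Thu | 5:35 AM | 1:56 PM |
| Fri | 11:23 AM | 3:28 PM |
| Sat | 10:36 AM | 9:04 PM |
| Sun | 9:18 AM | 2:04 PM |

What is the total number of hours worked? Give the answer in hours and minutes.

Tue: 8:41 AM–3:00 PM = 6 h 19 min; less 30 min break → 5 h 49 min
Wed: 9:41 AM–7:26 PM = 9 h 45 min; less 30 min break → 9 h 15 min
Thu: 5:35 AM–1:56 PM = 8 h 21 min; less 30 min break → 7 h 51 min
Fri: 11:23 AM–3:28 PM = 4 h 5 min; less 30 min break → 3 h 35 min
Sat: 10:36 AM–9:04 PM = 10 h 28 min; less 30 min break → 9 h 58 min
Sun: 9:18 AM–2:04 PM = 4 h 46 min; less 30 min break → 4 h 16 min
Total: 5 h 49 min + 9 h 15 min + 7 h 51 min + 3 h 35 min + 9 h 58 min + 4 h 16 min = 40 h 44 min.

40 h 44 min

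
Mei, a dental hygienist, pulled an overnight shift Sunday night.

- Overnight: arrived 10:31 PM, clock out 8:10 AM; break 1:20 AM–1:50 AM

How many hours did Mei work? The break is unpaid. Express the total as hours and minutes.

Overnight: 10:31 PM → midnight = 1 h 29 min; midnight → 8:10 AM = 8 h 10 min; span 9 h 39 min; less 30 min break → 9 h 9 min

9 h 9 min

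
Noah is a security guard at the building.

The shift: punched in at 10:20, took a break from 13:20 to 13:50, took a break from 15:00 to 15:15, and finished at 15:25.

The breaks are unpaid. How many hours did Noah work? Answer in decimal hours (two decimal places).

The shift: 10:20–15:25 = 5 h 5 min; less 45 min break → 4 h 20 min

4.33 hours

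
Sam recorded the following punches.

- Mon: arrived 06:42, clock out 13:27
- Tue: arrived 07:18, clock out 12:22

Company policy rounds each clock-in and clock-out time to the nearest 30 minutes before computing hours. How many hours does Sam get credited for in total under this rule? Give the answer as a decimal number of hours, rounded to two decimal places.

12.00 hours

Mon: in 06:42→06:30, out 13:27→13:30; 7 h 0 min
Tue: in 07:18→07:30, out 12:22→12:30; 5 h 0 min
Total credited: 12 h 0 min.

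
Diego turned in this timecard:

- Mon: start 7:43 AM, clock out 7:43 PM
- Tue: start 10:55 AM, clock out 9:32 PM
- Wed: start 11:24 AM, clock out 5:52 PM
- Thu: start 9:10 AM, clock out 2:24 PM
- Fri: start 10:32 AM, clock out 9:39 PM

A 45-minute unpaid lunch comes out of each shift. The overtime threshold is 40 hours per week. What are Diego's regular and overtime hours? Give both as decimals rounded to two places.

Regular 40.00 hours, overtime 1.68 hours

Mon: 7:43 AM–7:43 PM = 12 h 0 min; less 45 min break → 11 h 15 min
Tue: 10:55 AM–9:32 PM = 10 h 37 min; less 45 min break → 9 h 52 min
Wed: 11:24 AM–5:52 PM = 6 h 28 min; less 45 min break → 5 h 43 min
Thu: 9:10 AM–2:24 PM = 5 h 14 min; less 45 min break → 4 h 29 min
Fri: 10:32 AM–9:39 PM = 11 h 7 min; less 45 min break → 10 h 22 min
Total worked: 41 h 41 min = 41.68 h.
Threshold 40 h → overtime 1 h 41 min, regular 40 h 0 min.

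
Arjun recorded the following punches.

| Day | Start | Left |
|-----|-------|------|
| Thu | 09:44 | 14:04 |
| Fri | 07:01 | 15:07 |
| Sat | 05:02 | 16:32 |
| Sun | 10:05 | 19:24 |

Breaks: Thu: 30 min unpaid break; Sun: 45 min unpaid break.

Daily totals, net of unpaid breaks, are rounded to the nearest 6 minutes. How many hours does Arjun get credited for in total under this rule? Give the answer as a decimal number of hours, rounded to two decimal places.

Thu: 09:44–14:04 = 4 h 20 min − 30 min = 3 h 50 min → rounds to 3 h 48 min
Fri: 07:01–15:07 = 8 h 6 min → rounds to 8 h 6 min
Sat: 05:02–16:32 = 11 h 30 min → rounds to 11 h 30 min
Sun: 10:05–19:24 = 9 h 19 min − 45 min = 8 h 34 min → rounds to 8 h 36 min
Total credited: 32 h 0 min.

32.00 hours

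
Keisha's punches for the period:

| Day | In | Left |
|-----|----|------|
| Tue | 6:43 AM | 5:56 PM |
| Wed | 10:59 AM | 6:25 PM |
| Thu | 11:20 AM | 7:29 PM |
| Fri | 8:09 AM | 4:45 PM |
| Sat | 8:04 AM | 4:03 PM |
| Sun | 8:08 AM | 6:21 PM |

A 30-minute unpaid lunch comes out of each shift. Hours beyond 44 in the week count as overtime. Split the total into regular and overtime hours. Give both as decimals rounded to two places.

Tue: 6:43 AM–5:56 PM = 11 h 13 min; less 30 min break → 10 h 43 min
Wed: 10:59 AM–6:25 PM = 7 h 26 min; less 30 min break → 6 h 56 min
Thu: 11:20 AM–7:29 PM = 8 h 9 min; less 30 min break → 7 h 39 min
Fri: 8:09 AM–4:45 PM = 8 h 36 min; less 30 min break → 8 h 6 min
Sat: 8:04 AM–4:03 PM = 7 h 59 min; less 30 min break → 7 h 29 min
Sun: 8:08 AM–6:21 PM = 10 h 13 min; less 30 min break → 9 h 43 min
Total worked: 50 h 36 min = 50.60 h.
Threshold 44 h → overtime 6 h 36 min, regular 44 h 0 min.

Regular 44.00 hours, overtime 6.60 hours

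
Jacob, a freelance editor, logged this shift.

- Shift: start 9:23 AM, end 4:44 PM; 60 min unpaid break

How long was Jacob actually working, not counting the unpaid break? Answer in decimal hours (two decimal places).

6.35 hours

Shift: 9:23 AM–4:44 PM = 7 h 21 min; less 60 min break → 6 h 21 min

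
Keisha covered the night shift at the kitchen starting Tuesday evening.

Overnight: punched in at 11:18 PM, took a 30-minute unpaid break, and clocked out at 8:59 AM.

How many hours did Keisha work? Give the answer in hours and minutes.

Overnight: 11:18 PM → midnight = 0 h 42 min; midnight → 8:59 AM = 8 h 59 min; span 9 h 41 min; less 30 min break → 9 h 11 min

9 h 11 min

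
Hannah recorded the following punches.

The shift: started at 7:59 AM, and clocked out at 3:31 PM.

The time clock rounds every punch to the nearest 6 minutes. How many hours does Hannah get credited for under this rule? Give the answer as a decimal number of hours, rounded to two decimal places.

7.50 hours

The shift: in 7:59 AM→8:00 AM, out 3:31 PM→3:30 PM; 7 h 30 min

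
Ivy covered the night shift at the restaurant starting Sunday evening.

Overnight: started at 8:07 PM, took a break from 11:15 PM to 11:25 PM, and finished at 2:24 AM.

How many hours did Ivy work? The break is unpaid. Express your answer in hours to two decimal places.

6.12 hours

Overnight: 8:07 PM → midnight = 3 h 53 min; midnight → 2:24 AM = 2 h 24 min; span 6 h 17 min; less 10 min break → 6 h 7 min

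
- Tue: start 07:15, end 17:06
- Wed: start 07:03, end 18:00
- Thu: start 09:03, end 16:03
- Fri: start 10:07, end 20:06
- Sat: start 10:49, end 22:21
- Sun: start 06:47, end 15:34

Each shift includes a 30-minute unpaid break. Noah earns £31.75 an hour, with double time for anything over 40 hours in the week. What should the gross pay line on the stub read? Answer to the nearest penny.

Tue: 07:15–17:06 = 9 h 51 min; less 30 min break → 9 h 21 min
Wed: 07:03–18:00 = 10 h 57 min; less 30 min break → 10 h 27 min
Thu: 09:03–16:03 = 7 h 0 min; less 30 min break → 6 h 30 min
Fri: 10:07–20:06 = 9 h 59 min; less 30 min break → 9 h 29 min
Sat: 10:49–22:21 = 11 h 32 min; less 30 min break → 11 h 2 min
Sun: 06:47–15:34 = 8 h 47 min; less 30 min break → 8 h 17 min
Total worked: 55 h 6 min = 3306 min.
Regular 40 h 0 min = 2400 min at £31.75/h; overtime 15 h 6 min = 906 min at £63.50/h.
Pay = (2400 × £31.75 + 906 × £63.50) ÷ 60 = £2228.85.

£2228.85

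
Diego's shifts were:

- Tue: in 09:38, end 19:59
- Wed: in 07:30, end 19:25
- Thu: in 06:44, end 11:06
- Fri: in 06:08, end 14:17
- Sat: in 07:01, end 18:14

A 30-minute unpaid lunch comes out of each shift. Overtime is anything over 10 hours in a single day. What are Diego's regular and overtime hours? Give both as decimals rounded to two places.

Tue: 09:38–19:59 = 10 h 21 min; less 30 min break → 9 h 51 min
Wed: 07:30–19:25 = 11 h 55 min; less 30 min break → 11 h 25 min
Thu: 06:44–11:06 = 4 h 22 min; less 30 min break → 3 h 52 min
Fri: 06:08–14:17 = 8 h 9 min; less 30 min break → 7 h 39 min
Sat: 07:01–18:14 = 11 h 13 min; less 30 min break → 10 h 43 min
Tue reg 9 h 51 min / OT 0 h 0 min; Wed reg 10 h 0 min / OT 1 h 25 min; Thu reg 3 h 52 min / OT 0 h 0 min; Fri reg 7 h 39 min / OT 0 h 0 min; Sat reg 10 h 0 min / OT 0 h 43 min.
Totals: regular 41 h 22 min, overtime 2 h 8 min.

Regular 41.37 hours, overtime 2.13 hours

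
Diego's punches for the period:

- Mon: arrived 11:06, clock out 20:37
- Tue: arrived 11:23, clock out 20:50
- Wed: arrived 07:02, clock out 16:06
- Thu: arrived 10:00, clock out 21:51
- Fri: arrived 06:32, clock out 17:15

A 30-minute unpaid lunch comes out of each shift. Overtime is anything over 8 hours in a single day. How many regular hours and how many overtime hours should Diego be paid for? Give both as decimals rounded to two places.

Regular 40.00 hours, overtime 8.10 hours

Mon: 11:06–20:37 = 9 h 31 min; less 30 min break → 9 h 1 min
Tue: 11:23–20:50 = 9 h 27 min; less 30 min break → 8 h 57 min
Wed: 07:02–16:06 = 9 h 4 min; less 30 min break → 8 h 34 min
Thu: 10:00–21:51 = 11 h 51 min; less 30 min break → 11 h 21 min
Fri: 06:32–17:15 = 10 h 43 min; less 30 min break → 10 h 13 min
Mon reg 8 h 0 min / OT 1 h 1 min; Tue reg 8 h 0 min / OT 0 h 57 min; Wed reg 8 h 0 min / OT 0 h 34 min; Thu reg 8 h 0 min / OT 3 h 21 min; Fri reg 8 h 0 min / OT 2 h 13 min.
Totals: regular 40 h 0 min, overtime 8 h 6 min.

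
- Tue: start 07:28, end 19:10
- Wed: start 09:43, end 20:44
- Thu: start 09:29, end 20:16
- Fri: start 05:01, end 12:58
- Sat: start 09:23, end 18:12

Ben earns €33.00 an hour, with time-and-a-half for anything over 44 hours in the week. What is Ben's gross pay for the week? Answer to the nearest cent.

Tue: 07:28–19:10 = 11 h 42 min
Wed: 09:43–20:44 = 11 h 1 min
Thu: 09:29–20:16 = 10 h 47 min
Fri: 05:01–12:58 = 7 h 57 min
Sat: 09:23–18:12 = 8 h 49 min
Total worked: 50 h 16 min = 3016 min.
Regular 44 h 0 min = 2640 min at €33.00/h; overtime 6 h 16 min = 376 min at €49.50/h.
Pay = (2640 × €33.00 + 376 × €49.50) ÷ 60 = €1762.20.

€1762.20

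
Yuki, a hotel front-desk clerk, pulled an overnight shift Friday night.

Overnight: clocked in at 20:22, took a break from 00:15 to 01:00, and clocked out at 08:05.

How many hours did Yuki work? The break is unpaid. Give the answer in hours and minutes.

10 h 58 min

Overnight: 20:22 → midnight = 3 h 38 min; midnight → 08:05 = 8 h 5 min; span 11 h 43 min; less 45 min break → 10 h 58 min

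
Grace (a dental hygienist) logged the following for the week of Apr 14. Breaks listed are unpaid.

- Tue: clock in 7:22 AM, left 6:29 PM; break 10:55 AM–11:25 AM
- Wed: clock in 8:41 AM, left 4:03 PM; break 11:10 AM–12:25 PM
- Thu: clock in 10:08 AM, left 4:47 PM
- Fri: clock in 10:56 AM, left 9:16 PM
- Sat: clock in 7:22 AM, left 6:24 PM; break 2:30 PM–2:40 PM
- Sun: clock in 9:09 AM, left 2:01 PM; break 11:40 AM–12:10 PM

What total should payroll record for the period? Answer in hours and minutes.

48 h 57 min

Tue: 7:22 AM–6:29 PM = 11 h 7 min; less 30 min break → 10 h 37 min
Wed: 8:41 AM–4:03 PM = 7 h 22 min; less 75 min break → 6 h 7 min
Thu: 10:08 AM–4:47 PM = 6 h 39 min
Fri: 10:56 AM–9:16 PM = 10 h 20 min
Sat: 7:22 AM–6:24 PM = 11 h 2 min; less 10 min break → 10 h 52 min
Sun: 9:09 AM–2:01 PM = 4 h 52 min; less 30 min break → 4 h 22 min
Total: 10 h 37 min + 6 h 7 min + 6 h 39 min + 10 h 20 min + 10 h 52 min + 4 h 22 min = 48 h 57 min.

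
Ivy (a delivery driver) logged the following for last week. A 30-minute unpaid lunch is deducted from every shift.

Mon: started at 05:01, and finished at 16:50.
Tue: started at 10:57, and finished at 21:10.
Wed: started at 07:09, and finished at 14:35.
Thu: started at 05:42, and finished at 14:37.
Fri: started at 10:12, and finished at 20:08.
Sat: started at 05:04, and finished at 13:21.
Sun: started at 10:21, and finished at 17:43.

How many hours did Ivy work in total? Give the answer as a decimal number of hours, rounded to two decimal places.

60.47 hours

Mon: 05:01–16:50 = 11 h 49 min; less 30 min break → 11 h 19 min
Tue: 10:57–21:10 = 10 h 13 min; less 30 min break → 9 h 43 min
Wed: 07:09–14:35 = 7 h 26 min; less 30 min break → 6 h 56 min
Thu: 05:42–14:37 = 8 h 55 min; less 30 min break → 8 h 25 min
Fri: 10:12–20:08 = 9 h 56 min; less 30 min break → 9 h 26 min
Sat: 05:04–13:21 = 8 h 17 min; less 30 min break → 7 h 47 min
Sun: 10:21–17:43 = 7 h 22 min; less 30 min break → 6 h 52 min
Total: 11 h 19 min + 9 h 43 min + 6 h 56 min + 8 h 25 min + 9 h 26 min + 7 h 47 min + 6 h 52 min = 60 h 28 min.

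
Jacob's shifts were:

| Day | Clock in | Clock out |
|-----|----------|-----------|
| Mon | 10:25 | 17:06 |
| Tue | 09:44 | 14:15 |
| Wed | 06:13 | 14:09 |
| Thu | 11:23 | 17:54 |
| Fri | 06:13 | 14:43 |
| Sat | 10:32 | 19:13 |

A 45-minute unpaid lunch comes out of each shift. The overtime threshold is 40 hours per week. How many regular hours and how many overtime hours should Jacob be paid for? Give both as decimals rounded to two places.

Regular 38.33 hours, overtime 0.00 hours

Mon: 10:25–17:06 = 6 h 41 min; less 45 min break → 5 h 56 min
Tue: 09:44–14:15 = 4 h 31 min; less 45 min break → 3 h 46 min
Wed: 06:13–14:09 = 7 h 56 min; less 45 min break → 7 h 11 min
Thu: 11:23–17:54 = 6 h 31 min; less 45 min break → 5 h 46 min
Fri: 06:13–14:43 = 8 h 30 min; less 45 min break → 7 h 45 min
Sat: 10:32–19:13 = 8 h 41 min; less 45 min break → 7 h 56 min
Total worked: 38 h 20 min = 38.33 h.
Threshold 40 h → overtime 0 h 0 min, regular 38 h 20 min.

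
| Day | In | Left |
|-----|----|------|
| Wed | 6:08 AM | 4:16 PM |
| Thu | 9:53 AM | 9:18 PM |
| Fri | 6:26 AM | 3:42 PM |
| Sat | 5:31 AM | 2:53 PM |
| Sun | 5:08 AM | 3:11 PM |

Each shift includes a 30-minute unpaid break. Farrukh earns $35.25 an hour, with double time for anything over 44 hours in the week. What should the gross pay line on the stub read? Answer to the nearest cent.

Wed: 6:08 AM–4:16 PM = 10 h 8 min; less 30 min break → 9 h 38 min
Thu: 9:53 AM–9:18 PM = 11 h 25 min; less 30 min break → 10 h 55 min
Fri: 6:26 AM–3:42 PM = 9 h 16 min; less 30 min break → 8 h 46 min
Sat: 5:31 AM–2:53 PM = 9 h 22 min; less 30 min break → 8 h 52 min
Sun: 5:08 AM–3:11 PM = 10 h 3 min; less 30 min break → 9 h 33 min
Total worked: 47 h 44 min = 2864 min.
Regular 44 h 0 min = 2640 min at $35.25/h; overtime 3 h 44 min = 224 min at $70.50/h.
Pay = (2640 × $35.25 + 224 × $70.50) ÷ 60 = $1814.20.

$1814.20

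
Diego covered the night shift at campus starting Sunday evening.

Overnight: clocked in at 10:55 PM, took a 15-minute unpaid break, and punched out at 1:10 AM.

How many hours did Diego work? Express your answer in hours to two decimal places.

2.00 hours

Overnight: 10:55 PM → midnight = 1 h 5 min; midnight → 1:10 AM = 1 h 10 min; span 2 h 15 min; less 15 min break → 2 h 0 min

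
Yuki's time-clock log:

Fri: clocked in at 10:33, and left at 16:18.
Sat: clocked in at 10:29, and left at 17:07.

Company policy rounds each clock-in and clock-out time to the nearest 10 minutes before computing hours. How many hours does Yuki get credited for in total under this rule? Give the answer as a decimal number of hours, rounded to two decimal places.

Fri: in 10:33→10:30, out 16:18→16:20; 5 h 50 min
Sat: in 10:29→10:30, out 17:07→17:10; 6 h 40 min
Total credited: 12 h 30 min.

12.50 hours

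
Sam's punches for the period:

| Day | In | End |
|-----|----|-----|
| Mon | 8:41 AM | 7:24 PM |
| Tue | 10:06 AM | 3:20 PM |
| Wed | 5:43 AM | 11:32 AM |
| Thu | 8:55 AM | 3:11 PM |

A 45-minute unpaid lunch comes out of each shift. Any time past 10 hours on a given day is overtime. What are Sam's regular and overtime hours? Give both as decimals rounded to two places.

Mon: 8:41 AM–7:24 PM = 10 h 43 min; less 45 min break → 9 h 58 min
Tue: 10:06 AM–3:20 PM = 5 h 14 min; less 45 min break → 4 h 29 min
Wed: 5:43 AM–11:32 AM = 5 h 49 min; less 45 min break → 5 h 4 min
Thu: 8:55 AM–3:11 PM = 6 h 16 min; less 45 min break → 5 h 31 min
Mon reg 9 h 58 min / OT 0 h 0 min; Tue reg 4 h 29 min / OT 0 h 0 min; Wed reg 5 h 4 min / OT 0 h 0 min; Thu reg 5 h 31 min / OT 0 h 0 min.
Totals: regular 25 h 2 min, overtime 0 h 0 min.

Regular 25.03 hours, overtime 0.00 hours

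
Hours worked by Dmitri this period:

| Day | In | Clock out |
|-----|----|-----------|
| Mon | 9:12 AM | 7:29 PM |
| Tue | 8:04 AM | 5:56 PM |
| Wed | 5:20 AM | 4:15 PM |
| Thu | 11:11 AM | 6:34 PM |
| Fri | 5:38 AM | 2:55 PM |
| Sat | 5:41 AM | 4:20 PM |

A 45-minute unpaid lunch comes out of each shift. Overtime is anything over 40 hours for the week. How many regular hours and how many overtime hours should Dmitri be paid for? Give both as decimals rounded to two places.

Regular 40.00 hours, overtime 13.88 hours

Mon: 9:12 AM–7:29 PM = 10 h 17 min; less 45 min break → 9 h 32 min
Tue: 8:04 AM–5:56 PM = 9 h 52 min; less 45 min break → 9 h 7 min
Wed: 5:20 AM–4:15 PM = 10 h 55 min; less 45 min break → 10 h 10 min
Thu: 11:11 AM–6:34 PM = 7 h 23 min; less 45 min break → 6 h 38 min
Fri: 5:38 AM–2:55 PM = 9 h 17 min; less 45 min break → 8 h 32 min
Sat: 5:41 AM–4:20 PM = 10 h 39 min; less 45 min break → 9 h 54 min
Total worked: 53 h 53 min = 53.88 h.
Threshold 40 h → overtime 13 h 53 min, regular 40 h 0 min.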